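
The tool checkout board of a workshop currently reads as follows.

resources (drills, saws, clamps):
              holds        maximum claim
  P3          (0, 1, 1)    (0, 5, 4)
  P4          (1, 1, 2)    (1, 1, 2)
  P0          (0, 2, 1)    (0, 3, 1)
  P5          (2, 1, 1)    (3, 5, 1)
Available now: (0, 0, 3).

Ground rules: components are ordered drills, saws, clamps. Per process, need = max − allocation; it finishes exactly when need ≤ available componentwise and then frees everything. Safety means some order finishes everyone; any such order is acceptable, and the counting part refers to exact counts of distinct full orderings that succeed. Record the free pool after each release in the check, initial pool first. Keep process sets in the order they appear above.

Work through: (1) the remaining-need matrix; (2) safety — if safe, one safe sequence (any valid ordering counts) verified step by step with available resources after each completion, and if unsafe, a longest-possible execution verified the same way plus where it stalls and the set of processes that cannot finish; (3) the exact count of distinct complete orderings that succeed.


(1) Need matrix, components ordered drills, saws, clamps:
  P3: (0, 4, 3)
  P4: (0, 0, 0)
  P0: (0, 1, 0)
  P5: (1, 4, 0)
(2) UNSAFE.
Key observation: once P4, P0 finish, the pool peaks at (1, 3, 6) — and every remaining process still needs more saws than that.
Going as far as possible: P4, P0; after that, nothing fits. Verifying each step:
  pool = (0, 0, 3)
  run P4 (needs (0, 0, 0), free (0, 0, 3)); after release of (1, 1, 2) the pool is (1, 1, 5)
  run P0 (needs (0, 1, 0), free (1, 1, 5)); after release of (0, 2, 1) the pool is (1, 3, 6)
  blocked: P3 wants (0, 4, 3), pool (1, 3, 6) — not enough saws
  blocked: P5 wants (1, 4, 0), pool (1, 3, 6) — not enough saws
Never able to finish: P3 and P5.
(3) The exact count: 0 of the possible complete orderings are safe sequences.


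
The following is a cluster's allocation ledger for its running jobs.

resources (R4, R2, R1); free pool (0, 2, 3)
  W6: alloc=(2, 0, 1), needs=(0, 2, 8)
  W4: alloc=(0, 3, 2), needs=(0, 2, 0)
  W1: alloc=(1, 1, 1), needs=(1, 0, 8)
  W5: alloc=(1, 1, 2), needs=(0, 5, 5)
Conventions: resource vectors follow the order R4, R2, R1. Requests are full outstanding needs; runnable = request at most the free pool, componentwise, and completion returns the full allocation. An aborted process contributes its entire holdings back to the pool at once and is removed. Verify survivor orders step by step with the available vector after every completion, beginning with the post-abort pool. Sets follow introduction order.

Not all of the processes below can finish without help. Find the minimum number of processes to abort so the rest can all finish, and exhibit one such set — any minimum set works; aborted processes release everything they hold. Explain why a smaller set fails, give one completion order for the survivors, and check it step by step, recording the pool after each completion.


The answer: abort W6.
Key observation: W1 could never have finished before the abort; with (2, 0, 1) returned by W6, it fits at step 3.
No smaller set exists: with zero aborts the deadlock remains.
Survivors finish in the order: W4, W5, W1. Walking it through (pool after the aborts first):
  pool = (2, 2, 4)
  W4: need (0, 2, 0) fits (2, 2, 4); releases (0, 3, 2), pool now (2, 5, 6)
  W5: need (0, 5, 5) fits (2, 5, 6); releases (1, 1, 2), pool now (3, 6, 8)
  W1: need (1, 0, 8) fits (3, 6, 8); releases (1, 1, 1), pool now (4, 7, 9)


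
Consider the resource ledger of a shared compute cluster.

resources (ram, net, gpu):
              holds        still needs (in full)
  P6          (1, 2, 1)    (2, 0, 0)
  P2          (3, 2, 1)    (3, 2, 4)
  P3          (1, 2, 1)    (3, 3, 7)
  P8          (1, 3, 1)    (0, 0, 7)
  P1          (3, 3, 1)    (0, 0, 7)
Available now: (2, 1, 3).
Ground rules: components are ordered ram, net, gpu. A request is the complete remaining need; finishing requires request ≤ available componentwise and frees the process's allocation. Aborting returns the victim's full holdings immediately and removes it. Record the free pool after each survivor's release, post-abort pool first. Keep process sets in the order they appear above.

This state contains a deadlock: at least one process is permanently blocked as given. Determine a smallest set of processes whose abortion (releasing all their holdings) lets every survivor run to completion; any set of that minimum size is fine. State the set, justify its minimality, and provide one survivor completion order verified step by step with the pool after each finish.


The answer: abort P3 and P1.
Key observation: before aborting P3 and P1, P8 was permanently blocked — no order could ever run it; afterwards it completes at step 3.
No one abort is enough; case by case: P6 alone leaves P3 blocked (short on gpu); P2 alone leaves P3 blocked (short on gpu); P3 alone leaves P8 blocked (short on gpu); P8 alone leaves P3 blocked (short on gpu); P1 alone leaves P3 blocked (short on gpu).
Survivors finish in the order: P2, P6, P8. Step-by-step check (pool after the aborts first):
  pool = (6, 6, 5)
  run P2 (needs (3, 2, 4), free (6, 6, 5)); after release of (3, 2, 1) the pool is (9, 8, 6)
  run P6 (needs (2, 0, 0), free (9, 8, 6)); after release of (1, 2, 1) the pool is (10, 10, 7)
  run P8 (needs (0, 0, 7), free (10, 10, 7)); after release of (1, 3, 1) the pool is (11, 13, 8)


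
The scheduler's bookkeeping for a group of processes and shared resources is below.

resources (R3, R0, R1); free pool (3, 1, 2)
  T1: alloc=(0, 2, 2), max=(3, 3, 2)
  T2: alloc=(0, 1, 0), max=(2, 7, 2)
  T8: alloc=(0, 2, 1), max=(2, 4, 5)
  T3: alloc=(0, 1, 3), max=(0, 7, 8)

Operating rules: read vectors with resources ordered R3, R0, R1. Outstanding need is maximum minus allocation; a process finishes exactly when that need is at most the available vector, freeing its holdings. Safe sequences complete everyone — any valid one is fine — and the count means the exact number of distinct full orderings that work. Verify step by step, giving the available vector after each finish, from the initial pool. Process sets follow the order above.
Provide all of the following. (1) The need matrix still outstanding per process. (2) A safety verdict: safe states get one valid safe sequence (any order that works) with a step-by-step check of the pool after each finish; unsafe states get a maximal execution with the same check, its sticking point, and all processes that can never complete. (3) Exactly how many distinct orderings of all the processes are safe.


(1) Outstanding need per process (order R3, R0, R1):
  T1: (3, 1, 0)
  T2: (2, 6, 2)
  T8: (2, 2, 4)
  T3: (0, 6, 5)
(2) UNSAFE — no complete ordering exists.
Key observation: after T1, T8 complete, (3, 5, 5) is the best the pool ever gets, yet each leftover process wants more R0.
The run T1, T8 cannot be extended any further. Step-by-step check:
  pool = (3, 1, 2)
  run T1 (needs (3, 1, 0), free (3, 1, 2)); after release of (0, 2, 2) the pool is (3, 3, 4)
  run T8 (needs (2, 2, 4), free (3, 3, 4)); after release of (0, 2, 1) the pool is (3, 5, 5)
  T2 cannot run: need (2, 6, 2) vs free (3, 5, 5) (insufficient R0)
  T3 cannot run: need (0, 6, 5) vs free (3, 5, 5) (insufficient R0)
Processes that can never finish: T2 and T3.
(3) The exact count: 0 of the possible complete orderings are safe sequences.


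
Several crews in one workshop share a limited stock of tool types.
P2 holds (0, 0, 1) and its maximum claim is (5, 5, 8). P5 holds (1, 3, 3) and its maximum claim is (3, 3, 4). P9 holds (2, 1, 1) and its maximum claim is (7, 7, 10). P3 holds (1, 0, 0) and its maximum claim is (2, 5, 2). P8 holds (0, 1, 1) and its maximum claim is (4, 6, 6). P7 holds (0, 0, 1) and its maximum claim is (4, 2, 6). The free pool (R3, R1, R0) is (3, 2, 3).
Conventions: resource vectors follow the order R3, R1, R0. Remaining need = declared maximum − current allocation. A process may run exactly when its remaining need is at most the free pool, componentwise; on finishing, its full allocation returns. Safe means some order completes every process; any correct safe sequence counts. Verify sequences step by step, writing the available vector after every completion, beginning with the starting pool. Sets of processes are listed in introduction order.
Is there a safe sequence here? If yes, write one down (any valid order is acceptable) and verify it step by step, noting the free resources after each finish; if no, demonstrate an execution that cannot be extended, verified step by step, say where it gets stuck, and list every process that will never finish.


SAFE, for example via the order P5, P3, P7, P8, P2, P9.
Key observation: P3 is the earliest step where a requested resource binds exactly: need (1, 5, 2), pool (4, 5, 6) at its turn.
Step-by-step check:
  pool = (3, 2, 3)
  run P5 (needs (2, 0, 1), free (3, 2, 3)); after release of (1, 3, 3) the pool is (4, 5, 6)
  run P3 (needs (1, 5, 2), free (4, 5, 6)); after release of (1, 0, 0) the pool is (5, 5, 6)
  run P7 (needs (4, 2, 5), free (5, 5, 6)); after release of (0, 0, 1) the pool is (5, 5, 7)
  run P8 (needs (4, 5, 5), free (5, 5, 7)); after release of (0, 1, 1) the pool is (5, 6, 8)
  run P2 (needs (5, 5, 7), free (5, 6, 8)); after release of (0, 0, 1) the pool is (5, 6, 9)
  run P9 (needs (5, 6, 9), free (5, 6, 9)); after release of (2, 1, 1) the pool is (7, 7, 10)


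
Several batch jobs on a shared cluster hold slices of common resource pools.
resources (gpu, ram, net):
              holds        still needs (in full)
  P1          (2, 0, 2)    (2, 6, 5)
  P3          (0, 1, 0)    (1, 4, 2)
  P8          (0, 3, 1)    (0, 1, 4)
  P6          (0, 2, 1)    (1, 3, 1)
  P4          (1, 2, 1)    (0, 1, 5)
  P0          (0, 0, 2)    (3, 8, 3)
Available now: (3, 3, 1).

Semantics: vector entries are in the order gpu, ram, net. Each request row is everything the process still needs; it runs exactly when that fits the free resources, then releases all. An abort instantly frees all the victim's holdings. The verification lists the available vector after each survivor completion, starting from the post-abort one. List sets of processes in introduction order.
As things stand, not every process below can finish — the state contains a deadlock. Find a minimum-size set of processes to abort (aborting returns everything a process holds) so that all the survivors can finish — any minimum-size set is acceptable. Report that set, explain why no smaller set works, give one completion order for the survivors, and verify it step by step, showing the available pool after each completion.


The answer: abort P1.
Key observation: before aborting P1, P8 was permanently blocked — no order could ever run it; afterwards it completes at step 2.
Minimality: the empty abort set fails — the state is deadlocked as it stands.
One survivor order: P6, P8, P0, P3, P4. Verifying each step (post-abort pool first):
  pool = (5, 3, 3)
  P6 needs (1, 3, 1) <= (5, 3, 3) -> finishes; pool += (0, 2, 1) = (5, 5, 4)
  P8 needs (0, 1, 4) <= (5, 5, 4) -> finishes; pool += (0, 3, 1) = (5, 8, 5)
  P0 needs (3, 8, 3) <= (5, 8, 5) -> finishes; pool += (0, 0, 2) = (5, 8, 7)
  P3 needs (1, 4, 2) <= (5, 8, 7) -> finishes; pool += (0, 1, 0) = (5, 9, 7)
  P4 needs (0, 1, 5) <= (5, 9, 7) -> finishes; pool += (1, 2, 1) = (6, 11, 8)


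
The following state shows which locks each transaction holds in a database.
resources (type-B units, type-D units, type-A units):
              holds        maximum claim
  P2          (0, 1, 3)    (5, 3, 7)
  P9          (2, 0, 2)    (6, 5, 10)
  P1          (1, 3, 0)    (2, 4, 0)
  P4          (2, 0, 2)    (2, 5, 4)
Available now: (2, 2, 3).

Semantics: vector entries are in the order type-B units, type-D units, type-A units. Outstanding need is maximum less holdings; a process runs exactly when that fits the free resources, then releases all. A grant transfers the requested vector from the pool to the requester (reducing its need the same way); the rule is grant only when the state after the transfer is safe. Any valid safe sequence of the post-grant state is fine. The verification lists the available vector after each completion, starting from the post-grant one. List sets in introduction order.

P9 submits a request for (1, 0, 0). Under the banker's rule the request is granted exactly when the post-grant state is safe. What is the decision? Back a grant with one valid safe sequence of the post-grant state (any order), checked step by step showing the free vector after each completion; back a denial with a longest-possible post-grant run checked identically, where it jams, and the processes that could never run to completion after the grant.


DENY — the pretend-granted state is unsafe.
Key observation: after P1, P4 the pool peaks at (4, 5, 5), and each blocked process is short somewhere: P2 on type-B units; P9 on type-A units.
Pretend the grant happened; the run P1, P4 goes as far as possible. Verifying each step:
  pool = (1, 2, 3)
  P1 needs (1, 1, 0) <= (1, 2, 3) -> finishes; pool += (1, 3, 0) = (2, 5, 3)
  P4 needs (0, 5, 2) <= (2, 5, 3) -> finishes; pool += (2, 0, 2) = (4, 5, 5)
  blocked: P2 wants (5, 2, 4), pool (4, 5, 5) — not enough type-B units
  blocked: P9 wants (3, 5, 8), pool (4, 5, 5) — not enough type-A units
Had the request been granted, P2 and P9 could never finish.


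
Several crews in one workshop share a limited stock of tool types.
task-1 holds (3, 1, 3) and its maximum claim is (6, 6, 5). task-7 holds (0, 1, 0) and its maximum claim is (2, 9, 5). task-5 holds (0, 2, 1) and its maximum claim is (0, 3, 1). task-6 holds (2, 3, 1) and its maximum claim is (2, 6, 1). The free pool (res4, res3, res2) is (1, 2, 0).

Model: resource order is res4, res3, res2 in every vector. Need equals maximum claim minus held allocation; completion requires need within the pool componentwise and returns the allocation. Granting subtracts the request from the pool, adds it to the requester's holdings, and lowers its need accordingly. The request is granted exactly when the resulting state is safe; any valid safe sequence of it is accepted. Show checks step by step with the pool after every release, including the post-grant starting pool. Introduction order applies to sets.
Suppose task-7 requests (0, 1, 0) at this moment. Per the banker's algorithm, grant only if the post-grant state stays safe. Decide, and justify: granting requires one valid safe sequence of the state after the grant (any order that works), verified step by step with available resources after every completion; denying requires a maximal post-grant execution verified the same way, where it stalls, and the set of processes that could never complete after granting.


GRANT: granting preserves safety; a valid post-grant sequence is task-5, task-6, task-1, task-7.
Key observation: the grant leaves (1, 1, 0) free — enough for task-5, whose release restarts the cascade.
Check on the post-grant state, step by step:
  pool = (1, 1, 0)
  run task-5 (needs (0, 1, 0), free (1, 1, 0)); after release of (0, 2, 1) the pool is (1, 3, 1)
  run task-6 (needs (0, 3, 0), free (1, 3, 1)); after release of (2, 3, 1) the pool is (3, 6, 2)
  run task-1 (needs (3, 5, 2), free (3, 6, 2)); after release of (3, 1, 3) the pool is (6, 7, 5)
  run task-7 (needs (2, 7, 5), free (6, 7, 5)); after release of (0, 2, 0) the pool is (6, 9, 5)


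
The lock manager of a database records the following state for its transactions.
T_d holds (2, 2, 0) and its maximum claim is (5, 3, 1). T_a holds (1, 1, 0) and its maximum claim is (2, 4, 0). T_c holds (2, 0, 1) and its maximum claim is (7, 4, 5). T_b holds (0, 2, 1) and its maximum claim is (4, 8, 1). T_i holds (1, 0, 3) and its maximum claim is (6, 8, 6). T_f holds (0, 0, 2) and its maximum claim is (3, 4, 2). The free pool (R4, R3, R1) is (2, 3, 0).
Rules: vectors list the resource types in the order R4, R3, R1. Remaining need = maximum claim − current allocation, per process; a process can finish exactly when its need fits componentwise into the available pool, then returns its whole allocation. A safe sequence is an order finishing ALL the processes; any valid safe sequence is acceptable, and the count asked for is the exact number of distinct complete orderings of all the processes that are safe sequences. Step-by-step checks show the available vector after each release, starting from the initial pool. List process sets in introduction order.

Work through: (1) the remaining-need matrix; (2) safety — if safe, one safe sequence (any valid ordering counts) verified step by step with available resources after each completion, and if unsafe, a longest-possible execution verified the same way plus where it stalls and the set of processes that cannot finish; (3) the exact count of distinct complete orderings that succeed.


(1) Outstanding need per process (order R4, R3, R1):
  T_d: (3, 1, 1)
  T_a: (1, 3, 0)
  T_c: (5, 4, 4)
  T_b: (4, 6, 0)
  T_i: (5, 8, 3)
  T_f: (3, 4, 0)
(2) SAFE, for example via the order T_a, T_f, T_d, T_b, T_i, T_c.
Key observation: reading the order forward, T_a is the first process whose need (1, 3, 0) meets the free pool (2, 3, 0) exactly on a resource it requests.
Walking it through:
  pool = (2, 3, 0)
  T_a: need (1, 3, 0) fits (2, 3, 0); releases (1, 1, 0), pool now (3, 4, 0)
  T_f: need (3, 4, 0) fits (3, 4, 0); releases (0, 0, 2), pool now (3, 4, 2)
  T_d: need (3, 1, 1) fits (3, 4, 2); releases (2, 2, 0), pool now (5, 6, 2)
  T_b: need (4, 6, 0) fits (5, 6, 2); releases (0, 2, 1), pool now (5, 8, 3)
  T_i: need (5, 8, 3) fits (5, 8, 3); releases (1, 0, 3), pool now (6, 8, 6)
  T_c: need (5, 4, 4) fits (6, 8, 6); releases (2, 0, 1), pool now (8, 8, 7)
(3) Exactly 1 of the possible complete orderings is a safe sequence.


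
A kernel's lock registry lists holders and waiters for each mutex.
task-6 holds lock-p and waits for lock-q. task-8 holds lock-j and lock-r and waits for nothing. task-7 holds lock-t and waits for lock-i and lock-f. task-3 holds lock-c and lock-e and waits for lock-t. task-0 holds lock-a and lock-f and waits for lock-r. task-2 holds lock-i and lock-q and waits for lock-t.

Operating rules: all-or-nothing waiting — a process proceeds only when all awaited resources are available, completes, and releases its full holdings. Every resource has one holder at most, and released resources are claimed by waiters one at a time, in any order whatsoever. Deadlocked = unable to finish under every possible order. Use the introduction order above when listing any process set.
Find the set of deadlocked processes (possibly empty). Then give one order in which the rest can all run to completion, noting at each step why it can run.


Deadlocked set: task-6, task-7, task-3 and task-2.
Key observation: the wait chain closes on itself along task-2 -> task-7 -> task-2; task-6 and task-3 wait into the deadlock from upstream.
A valid finishing order for the others: task-8, task-0.
Check, step by step:
  task-8 waits on nothing -> runs at once and releases lock-j and lock-r
  task-0: everything it awaited (lock-r) is free; runs, freeing lock-a and lock-f


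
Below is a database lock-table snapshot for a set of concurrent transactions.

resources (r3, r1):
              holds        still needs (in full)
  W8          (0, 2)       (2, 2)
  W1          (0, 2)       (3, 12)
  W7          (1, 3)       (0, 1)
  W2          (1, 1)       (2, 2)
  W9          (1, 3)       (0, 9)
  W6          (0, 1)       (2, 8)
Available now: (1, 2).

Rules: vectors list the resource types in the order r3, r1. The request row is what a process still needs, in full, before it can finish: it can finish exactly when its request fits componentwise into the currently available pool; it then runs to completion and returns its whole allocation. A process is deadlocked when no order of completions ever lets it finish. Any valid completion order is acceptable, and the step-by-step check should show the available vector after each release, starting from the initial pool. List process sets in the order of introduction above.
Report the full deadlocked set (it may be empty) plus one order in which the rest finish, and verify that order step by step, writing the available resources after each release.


Nothing here is deadlocked.
Key observation: no deadlock: W7 fits now, and the freed resources carry the rest through.
The rest can finish in the order W7, W8, W2, W6, W9, W1. Verifying each step:
  pool = (1, 2)
  run W7 (needs (0, 1), free (1, 2)); after release of (1, 3) the pool is (2, 5)
  run W8 (needs (2, 2), free (2, 5)); after release of (0, 2) the pool is (2, 7)
  run W2 (needs (2, 2), free (2, 7)); after release of (1, 1) the pool is (3, 8)
  run W6 (needs (2, 8), free (3, 8)); after release of (0, 1) the pool is (3, 9)
  run W9 (needs (0, 9), free (3, 9)); after release of (1, 3) the pool is (4, 12)
  run W1 (needs (3, 12), free (4, 12)); after release of (0, 2) the pool is (4, 14)


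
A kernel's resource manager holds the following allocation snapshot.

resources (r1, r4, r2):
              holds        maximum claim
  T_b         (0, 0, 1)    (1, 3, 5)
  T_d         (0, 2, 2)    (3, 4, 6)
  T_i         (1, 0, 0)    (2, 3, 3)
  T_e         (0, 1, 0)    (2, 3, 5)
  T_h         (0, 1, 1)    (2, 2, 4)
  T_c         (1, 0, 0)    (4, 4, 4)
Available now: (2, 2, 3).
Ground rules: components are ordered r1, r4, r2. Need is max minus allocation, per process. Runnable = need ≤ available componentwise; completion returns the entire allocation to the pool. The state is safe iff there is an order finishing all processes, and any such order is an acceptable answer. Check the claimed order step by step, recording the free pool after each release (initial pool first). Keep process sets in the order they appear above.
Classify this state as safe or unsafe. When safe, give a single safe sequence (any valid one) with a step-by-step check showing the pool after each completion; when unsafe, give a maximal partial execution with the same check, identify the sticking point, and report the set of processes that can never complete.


SAFE. One safe sequence: T_h, T_b, T_i, T_e, T_c, T_d.
Key observation: reading the order forward, T_h is the first process whose need (2, 1, 3) meets the free pool (2, 2, 3) exactly on a resource it requests.
Walking it through:
  pool = (2, 2, 3)
  T_h needs (2, 1, 3) <= (2, 2, 3) -> finishes; pool += (0, 1, 1) = (2, 3, 4)
  T_b needs (1, 3, 4) <= (2, 3, 4) -> finishes; pool += (0, 0, 1) = (2, 3, 5)
  T_i needs (1, 3, 3) <= (2, 3, 5) -> finishes; pool += (1, 0, 0) = (3, 3, 5)
  T_e needs (2, 2, 5) <= (3, 3, 5) -> finishes; pool += (0, 1, 0) = (3, 4, 5)
  T_c needs (3, 4, 4) <= (3, 4, 5) -> finishes; pool += (1, 0, 0) = (4, 4, 5)
  T_d needs (3, 2, 4) <= (4, 4, 5) -> finishes; pool += (0, 2, 2) = (4, 6, 7)


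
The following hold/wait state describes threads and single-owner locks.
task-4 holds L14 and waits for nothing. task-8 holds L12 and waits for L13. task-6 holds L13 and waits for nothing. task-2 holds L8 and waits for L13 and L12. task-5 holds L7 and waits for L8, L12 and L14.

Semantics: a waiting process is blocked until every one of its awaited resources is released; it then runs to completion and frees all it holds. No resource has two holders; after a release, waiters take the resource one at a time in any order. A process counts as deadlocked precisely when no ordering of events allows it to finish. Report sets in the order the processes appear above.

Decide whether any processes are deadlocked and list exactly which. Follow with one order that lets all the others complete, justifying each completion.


Nothing here is deadlocked.
Key observation: there is no circular wait here — follow any chain and it reaches a process that is free to run now.
One completion order for the rest: task-6, task-8, task-4, task-2, task-5.
Check, step by step:
  run task-6 (it waits on nothing); releases L13
  task-8: everything it awaited (L13) is free; runs, freeing L12
  run task-4 (it waits on nothing); releases L14
  task-2: everything it awaited (L13 and L12) is free; runs, freeing L8
  task-5: everything it awaited (L8, L12 and L14) is free; runs, freeing L7


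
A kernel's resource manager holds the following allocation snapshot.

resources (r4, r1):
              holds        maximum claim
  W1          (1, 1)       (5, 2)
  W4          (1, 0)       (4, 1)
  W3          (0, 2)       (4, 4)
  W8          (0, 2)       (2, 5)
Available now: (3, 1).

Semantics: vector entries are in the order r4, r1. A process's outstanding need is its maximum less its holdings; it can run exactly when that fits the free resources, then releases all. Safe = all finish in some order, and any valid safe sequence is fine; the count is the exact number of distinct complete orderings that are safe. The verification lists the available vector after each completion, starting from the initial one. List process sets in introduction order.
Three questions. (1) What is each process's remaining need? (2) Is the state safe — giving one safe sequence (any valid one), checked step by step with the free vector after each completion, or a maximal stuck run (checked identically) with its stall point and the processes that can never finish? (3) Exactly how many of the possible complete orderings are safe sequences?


(1) Remaining need (order r4, r1):
  W1: (4, 1)
  W4: (3, 1)
  W3: (4, 2)
  W8: (2, 3)
(2) SAFE. One safe sequence: W4, W1, W3, W8.
Key observation: W4 is the earliest step where a requested resource binds exactly: need (3, 1), pool (3, 1) at its turn.
Check, step by step:
  pool = (3, 1)
  W4 needs (3, 1) <= (3, 1) -> finishes; pool += (1, 0) = (4, 1)
  W1 needs (4, 1) <= (4, 1) -> finishes; pool += (1, 1) = (5, 2)
  W3 needs (4, 2) <= (5, 2) -> finishes; pool += (0, 2) = (5, 4)
  W8 needs (2, 3) <= (5, 4) -> finishes; pool += (0, 2) = (5, 6)
(3) Exactly 1 of the possible complete orderings is a safe sequence.


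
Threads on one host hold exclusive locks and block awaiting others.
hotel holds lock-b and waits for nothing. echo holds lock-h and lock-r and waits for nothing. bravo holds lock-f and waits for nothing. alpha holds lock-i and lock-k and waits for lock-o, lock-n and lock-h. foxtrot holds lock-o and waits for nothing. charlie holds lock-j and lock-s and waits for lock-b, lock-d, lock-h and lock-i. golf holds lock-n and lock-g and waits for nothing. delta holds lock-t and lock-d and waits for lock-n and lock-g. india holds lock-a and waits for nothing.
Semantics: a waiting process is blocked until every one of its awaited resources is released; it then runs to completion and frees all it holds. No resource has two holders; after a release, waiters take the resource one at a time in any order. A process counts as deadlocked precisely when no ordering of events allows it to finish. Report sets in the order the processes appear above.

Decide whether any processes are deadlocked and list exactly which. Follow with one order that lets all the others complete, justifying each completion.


No process is deadlocked.
Key observation: every chain of waits terminates; starting from the processes that wait on nothing, all the rest unlock in turn.
A valid finishing order for the others: golf, bravo, delta, foxtrot, india, echo, alpha, hotel, charlie.
Verifying each step:
  golf: no waits; runs immediately, freeing lock-n and lock-g
  bravo: no waits; runs immediately, freeing lock-f
  delta waits on lock-n and lock-g — all released -> runs and releases lock-t and lock-d
  foxtrot: no waits; runs immediately, freeing lock-o
  india: no waits; runs immediately, freeing lock-a
  echo: no waits; runs immediately, freeing lock-h and lock-r
  alpha waits on lock-o, lock-n and lock-h — all released -> runs and releases lock-i and lock-k
  hotel: no waits; runs immediately, freeing lock-b
  charlie waits on lock-b, lock-d, lock-h and lock-i — all released -> runs and releases lock-j and lock-s


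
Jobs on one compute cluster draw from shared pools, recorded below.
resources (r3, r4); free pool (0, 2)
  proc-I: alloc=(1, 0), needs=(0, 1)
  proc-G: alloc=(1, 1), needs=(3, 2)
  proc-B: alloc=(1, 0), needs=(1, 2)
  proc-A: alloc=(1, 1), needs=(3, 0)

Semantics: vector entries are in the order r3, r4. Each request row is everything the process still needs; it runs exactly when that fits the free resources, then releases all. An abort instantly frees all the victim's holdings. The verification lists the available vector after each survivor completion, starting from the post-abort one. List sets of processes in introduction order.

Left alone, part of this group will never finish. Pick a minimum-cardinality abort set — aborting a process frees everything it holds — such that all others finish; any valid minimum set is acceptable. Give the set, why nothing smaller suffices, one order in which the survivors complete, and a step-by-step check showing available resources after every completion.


Minimum abort set: proc-A.
Key observation: the deadlocked proc-G becomes finishable only because proc-A released (1, 1); it completes at step 3 below.
Why nothing smaller works: aborting no one leaves the state deadlocked as given.
Survivors finish in the order: proc-I, proc-B, proc-G. Walking it through (pool after the aborts first):
  pool = (1, 3)
  proc-I needs (0, 1) <= (1, 3) -> finishes; pool += (1, 0) = (2, 3)
  proc-B needs (1, 2) <= (2, 3) -> finishes; pool += (1, 0) = (3, 3)
  proc-G needs (3, 2) <= (3, 3) -> finishes; pool += (1, 1) = (4, 4)


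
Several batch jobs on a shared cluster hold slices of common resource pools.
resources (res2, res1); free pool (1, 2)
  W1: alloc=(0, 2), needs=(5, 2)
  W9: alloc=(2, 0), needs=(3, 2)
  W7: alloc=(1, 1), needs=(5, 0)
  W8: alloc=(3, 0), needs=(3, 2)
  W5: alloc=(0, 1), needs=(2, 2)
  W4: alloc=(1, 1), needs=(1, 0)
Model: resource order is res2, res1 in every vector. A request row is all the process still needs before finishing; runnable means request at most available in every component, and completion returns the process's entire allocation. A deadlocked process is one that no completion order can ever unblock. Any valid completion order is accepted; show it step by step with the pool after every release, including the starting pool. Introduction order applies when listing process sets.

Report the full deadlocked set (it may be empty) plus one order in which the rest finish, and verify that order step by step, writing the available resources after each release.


Deadlocked set: W1, W9, W7 and W8.
Key observation: res2 is the bottleneck — with W4, W5 done the pool holds (2, 4), short of every remaining need.
The rest can finish in the order W4, W5. Walking it through:
  pool = (1, 2)
  W4: need (1, 0) fits (1, 2); releases (1, 1), pool now (2, 3)
  W5: need (2, 2) fits (2, 3); releases (0, 1), pool now (2, 4)
The blocked processes can never fit:
  W1 cannot run: need (5, 2) vs free (2, 4) (insufficient res2)
  W9 cannot run: need (3, 2) vs free (2, 4) (insufficient res2)
  W7 cannot run: need (5, 0) vs free (2, 4) (insufficient res2)
  W8 cannot run: need (3, 2) vs free (2, 4) (insufficient res2)


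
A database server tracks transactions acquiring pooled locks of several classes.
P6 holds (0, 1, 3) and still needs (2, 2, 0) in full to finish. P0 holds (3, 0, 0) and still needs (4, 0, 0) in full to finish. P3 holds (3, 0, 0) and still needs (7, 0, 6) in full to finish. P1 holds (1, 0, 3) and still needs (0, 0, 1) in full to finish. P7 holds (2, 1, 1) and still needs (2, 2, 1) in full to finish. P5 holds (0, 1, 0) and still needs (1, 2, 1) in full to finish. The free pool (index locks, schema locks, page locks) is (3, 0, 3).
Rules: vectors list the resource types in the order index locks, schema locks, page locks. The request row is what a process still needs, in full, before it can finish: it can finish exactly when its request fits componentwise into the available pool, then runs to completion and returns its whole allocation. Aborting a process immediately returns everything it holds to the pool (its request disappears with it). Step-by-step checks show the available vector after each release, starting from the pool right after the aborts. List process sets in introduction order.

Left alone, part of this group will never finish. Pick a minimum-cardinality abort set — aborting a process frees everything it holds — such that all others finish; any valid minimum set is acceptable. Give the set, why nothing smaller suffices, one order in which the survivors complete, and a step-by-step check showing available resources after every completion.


Abort P7 and P5.
Key observation: no ordering could ever have run P6 before the abort of P7 and P5; with (2, 2, 1) back in the pool it fits at step 1.
No one abort is enough; case by case: P6 alone leaves P7 blocked (short on schema locks); P0 alone leaves P6 blocked (short on schema locks); P3 alone leaves P6 blocked (short on schema locks); P1 alone leaves P6 blocked (short on schema locks); P7 alone leaves P6 blocked (short on schema locks); P5 alone leaves P6 blocked (short on schema locks).
One survivor order: P6, P1, P0, P3. Step-by-step check (post-abort pool first):
  pool = (5, 2, 4)
  P6: need (2, 2, 0) fits (5, 2, 4); releases (0, 1, 3), pool now (5, 3, 7)
  P1: need (0, 0, 1) fits (5, 3, 7); releases (1, 0, 3), pool now (6, 3, 10)
  P0: need (4, 0, 0) fits (6, 3, 10); releases (3, 0, 0), pool now (9, 3, 10)
  P3: need (7, 0, 6) fits (9, 3, 10); releases (3, 0, 0), pool now (12, 3, 10)


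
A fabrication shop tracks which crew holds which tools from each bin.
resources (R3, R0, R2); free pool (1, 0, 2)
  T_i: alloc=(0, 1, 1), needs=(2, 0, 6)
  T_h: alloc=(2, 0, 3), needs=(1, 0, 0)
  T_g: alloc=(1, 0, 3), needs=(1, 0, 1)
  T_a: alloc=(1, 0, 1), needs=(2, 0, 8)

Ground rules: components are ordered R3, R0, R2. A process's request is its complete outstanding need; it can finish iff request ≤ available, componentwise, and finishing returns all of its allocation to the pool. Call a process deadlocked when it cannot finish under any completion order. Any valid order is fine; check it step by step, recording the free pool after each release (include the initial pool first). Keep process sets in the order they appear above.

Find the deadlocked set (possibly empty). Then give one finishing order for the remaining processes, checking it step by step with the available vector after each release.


Nothing here is deadlocked.
Key observation: the pool covers T_g at once, and every later process fits after earlier releases.
A valid finishing order for the others: T_g, T_h, T_i, T_a. Step-by-step check:
  pool = (1, 0, 2)
  T_g needs (1, 0, 1) <= (1, 0, 2) -> finishes; pool += (1, 0, 3) = (2, 0, 5)
  T_h needs (1, 0, 0) <= (2, 0, 5) -> finishes; pool += (2, 0, 3) = (4, 0, 8)
  T_i needs (2, 0, 6) <= (4, 0, 8) -> finishes; pool += (0, 1, 1) = (4, 1, 9)
  T_a needs (2, 0, 8) <= (4, 1, 9) -> finishes; pool += (1, 0, 1) = (5, 1, 10)


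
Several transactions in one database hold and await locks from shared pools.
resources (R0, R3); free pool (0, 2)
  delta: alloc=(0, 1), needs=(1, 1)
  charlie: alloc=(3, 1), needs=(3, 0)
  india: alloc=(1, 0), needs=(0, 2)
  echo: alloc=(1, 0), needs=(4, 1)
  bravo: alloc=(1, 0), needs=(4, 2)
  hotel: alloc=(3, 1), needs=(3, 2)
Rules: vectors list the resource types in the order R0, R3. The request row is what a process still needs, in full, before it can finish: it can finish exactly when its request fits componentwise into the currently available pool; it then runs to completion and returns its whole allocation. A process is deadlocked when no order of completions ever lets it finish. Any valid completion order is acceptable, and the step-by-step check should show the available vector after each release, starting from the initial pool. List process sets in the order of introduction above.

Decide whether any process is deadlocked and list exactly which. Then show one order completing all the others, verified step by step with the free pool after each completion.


The deadlocked set is charlie, echo, bravo and hotel.
Key observation: even finishing india, delta leaves just (1, 3) free — too little R0 for any of the remaining processes.
One completion order for the rest: india, delta. Check, step by step:
  pool = (0, 2)
  run india (needs (0, 2), free (0, 2)); after release of (1, 0) the pool is (1, 2)
  run delta (needs (1, 1), free (1, 2)); after release of (0, 1) the pool is (1, 3)
The blocked processes can never fit:
  blocked: charlie wants (3, 0), pool (1, 3) — not enough R0
  blocked: echo wants (4, 1), pool (1, 3) — not enough R0
  blocked: bravo wants (4, 2), pool (1, 3) — not enough R0
  blocked: hotel wants (3, 2), pool (1, 3) — not enough R0


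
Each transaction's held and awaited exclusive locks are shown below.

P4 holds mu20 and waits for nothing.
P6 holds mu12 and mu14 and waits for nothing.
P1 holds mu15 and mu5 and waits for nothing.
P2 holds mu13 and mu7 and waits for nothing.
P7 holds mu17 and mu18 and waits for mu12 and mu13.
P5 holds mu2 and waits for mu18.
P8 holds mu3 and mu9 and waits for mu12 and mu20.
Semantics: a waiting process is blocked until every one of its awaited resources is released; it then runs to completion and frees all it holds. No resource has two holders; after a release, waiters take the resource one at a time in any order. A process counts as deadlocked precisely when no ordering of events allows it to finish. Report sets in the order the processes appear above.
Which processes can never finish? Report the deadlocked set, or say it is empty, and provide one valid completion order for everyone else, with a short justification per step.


The deadlocked set is empty.
Key observation: the wait relation is loop-free; peeling off processes with no waits unwinds the whole state.
A valid finishing order for the others: P6, P2, P4, P7, P1, P5, P8.
Verifying each step:
  run P6 (it waits on nothing); releases mu12 and mu14
  run P2 (it waits on nothing); releases mu13 and mu7
  run P4 (it waits on nothing); releases mu20
  P7 waits on mu12 and mu13 — all released -> runs and releases mu17 and mu18
  run P1 (it waits on nothing); releases mu15 and mu5
  P5 waits on mu18 — all released -> runs and releases mu2
  P8 waits on mu12 and mu20 — all released -> runs and releases mu3 and mu9


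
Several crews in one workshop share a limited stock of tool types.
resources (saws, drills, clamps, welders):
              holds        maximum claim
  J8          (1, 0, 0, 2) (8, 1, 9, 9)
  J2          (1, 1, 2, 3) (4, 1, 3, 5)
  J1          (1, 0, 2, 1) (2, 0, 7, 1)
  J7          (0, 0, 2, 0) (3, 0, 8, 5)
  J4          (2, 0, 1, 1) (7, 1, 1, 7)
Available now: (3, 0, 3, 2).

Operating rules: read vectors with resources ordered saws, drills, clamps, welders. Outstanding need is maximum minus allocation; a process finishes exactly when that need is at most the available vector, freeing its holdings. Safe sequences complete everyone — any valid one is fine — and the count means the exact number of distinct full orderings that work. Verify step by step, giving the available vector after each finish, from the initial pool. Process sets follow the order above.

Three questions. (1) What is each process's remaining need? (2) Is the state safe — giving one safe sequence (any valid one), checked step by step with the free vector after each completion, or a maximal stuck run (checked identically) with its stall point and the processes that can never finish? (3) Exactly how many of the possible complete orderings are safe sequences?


(1) Remaining need (order saws, drills, clamps, welders):
  J8: (7, 1, 9, 7)
  J2: (3, 0, 1, 2)
  J1: (1, 0, 5, 0)
  J7: (3, 0, 6, 5)
  J4: (5, 1, 0, 6)
(2) SAFE, for example via the order J2, J1, J7, J4, J8.
Key observation: J2 is the earliest step where a requested resource binds exactly: need (3, 0, 1, 2), pool (3, 0, 3, 2) at its turn.
Check, step by step:
  pool = (3, 0, 3, 2)
  J2 needs (3, 0, 1, 2) <= (3, 0, 3, 2) -> finishes; pool += (1, 1, 2, 3) = (4, 1, 5, 5)
  J1 needs (1, 0, 5, 0) <= (4, 1, 5, 5) -> finishes; pool += (1, 0, 2, 1) = (5, 1, 7, 6)
  J7 needs (3, 0, 6, 5) <= (5, 1, 7, 6) -> finishes; pool += (0, 0, 2, 0) = (5, 1, 9, 6)
  J4 needs (5, 1, 0, 6) <= (5, 1, 9, 6) -> finishes; pool += (2, 0, 1, 1) = (7, 1, 10, 7)
  J8 needs (7, 1, 9, 7) <= (7, 1, 10, 7) -> finishes; pool += (1, 0, 0, 2) = (8, 1, 10, 9)
(3) Exactly 2 of the possible complete orderings are safe sequences.
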